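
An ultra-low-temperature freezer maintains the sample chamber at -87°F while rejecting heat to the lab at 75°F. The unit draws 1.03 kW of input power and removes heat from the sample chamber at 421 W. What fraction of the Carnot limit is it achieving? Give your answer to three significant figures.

Converting, Q̇_C = 421.0 W = 0.4210 kW, so COP_actual = Q̇_C/Ẇ = 0.4210/1.030 = 0.4087.
In absolute terms T_C = 207.04 K and T_H = 297.04 K, so ΔT = 90.00 K.
COP_Carnot = T_C/ΔT = 207.04/90.00 = 2.300.
η_II = COP_actual/COP_Carnot = 0.4087/2.300 = 0.1777.

0.178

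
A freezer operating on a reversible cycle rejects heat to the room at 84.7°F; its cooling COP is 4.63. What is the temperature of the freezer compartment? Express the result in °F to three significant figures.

-12.0 °F

For a Carnot refrigerator COP_R = T_C/(T_H − T_C), so T_C = COP·T_H/(1 + COP).
With T_H = 302.43 K, T_C = 4.63 × 302.43/5.630 = 248.71 K.
Converting, 248.71 K = -11.99°F.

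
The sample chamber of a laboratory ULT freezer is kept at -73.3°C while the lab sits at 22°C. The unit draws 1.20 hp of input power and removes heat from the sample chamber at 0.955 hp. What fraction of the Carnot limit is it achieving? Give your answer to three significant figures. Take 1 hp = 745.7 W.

COP_actual = Q̇_C/Ẇ = 0.9550/1.200 = 0.7958.
In absolute terms T_C = 199.85 K and T_H = 295.15 K, so ΔT = 95.30 K.
COP_Carnot = T_C/ΔT = 199.85/95.30 = 2.097.
η_II = COP_actual/COP_Carnot = 0.7958/2.097 = 0.3795.

0.379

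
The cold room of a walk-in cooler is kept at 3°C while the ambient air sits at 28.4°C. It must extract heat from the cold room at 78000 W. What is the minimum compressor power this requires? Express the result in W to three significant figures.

In absolute terms T_C = 276.15 K and T_H = 301.55 K, so ΔT = 25.40 K.
COP_Carnot = T_C/ΔT = 276.15/25.40 = 10.87.
Ẇ_min = Q̇/COP_Carnot = 78000/10.87 = 7174 W.

7170 W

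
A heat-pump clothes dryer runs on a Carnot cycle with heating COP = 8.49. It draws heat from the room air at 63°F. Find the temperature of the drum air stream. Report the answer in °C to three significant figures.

56.0 °C

COP_HP = T_H/(T_H − T_C) rearranges to T_H = COP·T_C/(COP − 1).
With T_C = 290.37 K, T_H = 8.49 × 290.37/7.490 = 329.14 K.
Converting, 329.14 K = 55.99°C.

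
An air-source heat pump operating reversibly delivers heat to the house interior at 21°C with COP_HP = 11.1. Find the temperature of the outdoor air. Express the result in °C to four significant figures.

-5.500 °C

COP_HP = T_H/(T_H − T_C) gives T_H − T_C = T_H/COP.
With T_H = 294.15 K, T_C = 294.15 × (1 − 1/11.1) = 267.65 K.
Converting, 267.65 K = -5.50°C.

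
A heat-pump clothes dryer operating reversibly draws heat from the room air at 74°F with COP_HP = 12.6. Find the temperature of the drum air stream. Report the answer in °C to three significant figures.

COP_HP = T_H/(T_H − T_C) rearranges to T_H = COP·T_C/(COP − 1).
With T_C = 296.48 K, T_H = 12.6 × 296.48/11.60 = 322.04 K.
Converting, 322.04 K = 48.89°C.

48.9 °C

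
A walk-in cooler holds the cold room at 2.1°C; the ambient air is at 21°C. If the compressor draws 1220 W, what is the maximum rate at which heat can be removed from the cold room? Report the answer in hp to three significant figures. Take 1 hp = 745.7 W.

23.8 hp

In absolute terms T_C = 275.25 K and T_H = 294.15 K, so ΔT = 18.90 K.
COP_Carnot = T_C/ΔT = 275.25/18.90 = 14.56.
Q̇_max = COP_Carnot × Ẇ = 14.56 × 1220 W = 17770 W = 23.83 hp.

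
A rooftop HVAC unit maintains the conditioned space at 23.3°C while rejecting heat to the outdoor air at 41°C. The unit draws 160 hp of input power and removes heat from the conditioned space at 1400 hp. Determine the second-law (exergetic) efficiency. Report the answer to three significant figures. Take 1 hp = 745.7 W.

0.522

COP_actual = Q̇_C/Ẇ = 1400/160.0 = 8.750.
In absolute terms T_C = 296.45 K and T_H = 314.15 K, so ΔT = 17.70 K.
COP_Carnot = T_C/ΔT = 296.45/17.70 = 16.75.
η_II = COP_actual/COP_Carnot = 8.750/16.75 = 0.5224.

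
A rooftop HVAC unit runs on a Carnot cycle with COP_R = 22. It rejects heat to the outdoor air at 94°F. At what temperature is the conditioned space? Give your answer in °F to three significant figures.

For a Carnot refrigerator COP_R = T_C/(T_H − T_C), so T_C = COP·T_H/(1 + COP).
With T_H = 307.59 K, T_C = 22 × 307.59/23.00 = 294.22 K.
Converting, 294.22 K = 69.93°F.

69.9 °F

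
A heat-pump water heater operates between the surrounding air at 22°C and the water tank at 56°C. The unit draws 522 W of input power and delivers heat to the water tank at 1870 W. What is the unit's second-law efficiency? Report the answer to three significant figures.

0.370

COP_actual = Q̇_H/Ẇ = 1870/522.0 = 3.582.
In absolute terms T_C = 295.15 K and T_H = 329.15 K, so ΔT = 34.00 K.
COP_Carnot = T_H/ΔT = 329.15/34.00 = 9.681.
η_II = COP_actual/COP_Carnot = 3.582/9.681 = 0.3700.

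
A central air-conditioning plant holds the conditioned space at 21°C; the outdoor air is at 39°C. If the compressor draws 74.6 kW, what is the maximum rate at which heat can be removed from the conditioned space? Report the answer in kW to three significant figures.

In absolute terms T_C = 294.15 K and T_H = 312.15 K, so ΔT = 18.00 K.
COP_Carnot = T_C/ΔT = 294.15/18.00 = 16.34.
Q̇_max = COP_Carnot × Ẇ = 16.34 × 74.60 kW = 1219 kW.

1220 kW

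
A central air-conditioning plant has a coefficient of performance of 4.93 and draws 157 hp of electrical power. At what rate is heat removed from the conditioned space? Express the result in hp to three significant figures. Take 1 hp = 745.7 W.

774 hp

Q̇_C = COP × Ẇ = 4.93 × 157.0 = 774.0 hp.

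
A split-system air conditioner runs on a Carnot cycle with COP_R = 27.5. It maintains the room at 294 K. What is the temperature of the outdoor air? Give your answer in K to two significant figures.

300 K

COP_R = T_C/(T_H − T_C) gives T_H − T_C = T_C/COP.
With T_C = 294.00 K, T_H = 294.00 × (1 + 1/27.5) = 304.69 K.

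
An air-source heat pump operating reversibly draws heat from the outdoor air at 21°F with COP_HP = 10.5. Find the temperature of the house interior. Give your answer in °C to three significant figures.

COP_HP = T_H/(T_H − T_C) rearranges to T_H = COP·T_C/(COP − 1).
With T_C = 267.04 K, T_H = 10.5 × 267.04/9.500 = 295.15 K.
Converting, 295.15 K = 22.00°C.

22.0 °C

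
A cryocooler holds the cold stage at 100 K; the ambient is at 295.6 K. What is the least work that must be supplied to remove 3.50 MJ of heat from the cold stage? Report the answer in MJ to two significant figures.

6.8 MJ

The reservoir spacing is ΔT = 295.6 − 100 = 195.6 K.
The reversible limit is COP_R = T_C/ΔT = 0.5112, so W_min = Q_C/COP = Q_C·ΔT/T_C.
W_min = 3.500 × 195.6/100.00 = 6.846 MJ.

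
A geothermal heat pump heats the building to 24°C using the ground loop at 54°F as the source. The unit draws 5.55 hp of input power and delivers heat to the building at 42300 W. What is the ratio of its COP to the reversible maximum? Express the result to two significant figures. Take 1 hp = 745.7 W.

0.41

Converting, Q̇_H = 42300 W = 56.73 hp, so COP_actual = Q̇_H/Ẇ = 56.73/5.550 = 10.22.
In absolute terms T_C = 285.37 K and T_H = 297.15 K, so ΔT = 11.78 K.
COP_Carnot = T_H/ΔT = 297.15/11.78 = 25.23.
η_II = COP_actual/COP_Carnot = 10.22/25.23 = 0.4051.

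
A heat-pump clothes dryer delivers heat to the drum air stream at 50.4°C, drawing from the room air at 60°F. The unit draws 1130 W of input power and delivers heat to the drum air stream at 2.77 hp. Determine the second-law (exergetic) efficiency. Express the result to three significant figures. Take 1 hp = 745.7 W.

Converting, Q̇_H = 2.770 hp = 2066 W, so COP_actual = Q̇_H/Ẇ = 2066/1130 = 1.828.
In absolute terms T_C = 288.71 K and T_H = 323.55 K, so ΔT = 34.84 K.
COP_Carnot = T_H/ΔT = 323.55/34.84 = 9.286.
η_II = COP_actual/COP_Carnot = 1.828/9.286 = 0.1969.

0.197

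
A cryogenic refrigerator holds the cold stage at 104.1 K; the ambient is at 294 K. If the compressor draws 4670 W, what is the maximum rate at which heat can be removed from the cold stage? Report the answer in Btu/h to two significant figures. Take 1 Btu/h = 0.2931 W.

8700 Btu/h

The reservoir spacing is ΔT = 294 − 104.1 = 189.9 K.
COP_Carnot = T_C/ΔT = 104.10/189.9 = 0.5482.
Q̇_max = COP_Carnot × Ẇ = 0.5482 × 4670 W = 2560 W = 8734 Btu/h.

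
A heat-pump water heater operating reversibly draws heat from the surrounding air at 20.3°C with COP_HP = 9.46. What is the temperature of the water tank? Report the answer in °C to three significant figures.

COP_HP = T_H/(T_H − T_C) rearranges to T_H = COP·T_C/(COP − 1).
With T_C = 293.45 K, T_H = 9.46 × 293.45/8.460 = 328.14 K.
Converting, 328.14 K = 54.99°C.

55.0 °C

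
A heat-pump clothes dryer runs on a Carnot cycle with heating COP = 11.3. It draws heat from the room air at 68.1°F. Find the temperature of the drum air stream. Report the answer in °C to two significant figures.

49 °C

COP_HP = T_H/(T_H − T_C) rearranges to T_H = COP·T_C/(COP − 1).
With T_C = 293.21 K, T_H = 11.3 × 293.21/10.30 = 321.67 K.
Converting, 321.67 K = 48.52°C.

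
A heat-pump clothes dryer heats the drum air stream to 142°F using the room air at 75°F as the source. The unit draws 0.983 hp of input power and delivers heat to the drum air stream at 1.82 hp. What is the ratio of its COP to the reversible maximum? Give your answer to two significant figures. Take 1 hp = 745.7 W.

COP_actual = Q̇_H/Ẇ = 1.820/0.9830 = 1.851.
In absolute terms T_C = 297.04 K and T_H = 334.26 K, so ΔT = 37.22 K.
COP_Carnot = T_H/ΔT = 334.26/37.22 = 8.980.
η_II = COP_actual/COP_Carnot = 1.851/8.980 = 0.2062.

0.21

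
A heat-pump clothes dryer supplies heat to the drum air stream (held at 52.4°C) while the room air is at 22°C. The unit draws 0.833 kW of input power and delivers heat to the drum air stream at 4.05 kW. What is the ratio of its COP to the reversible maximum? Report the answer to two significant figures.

0.45

COP_actual = Q̇_H/Ẇ = 4.050/0.8330 = 4.862.
In absolute terms T_C = 295.15 K and T_H = 325.55 K, so ΔT = 30.40 K.
COP_Carnot = T_H/ΔT = 325.55/30.40 = 10.71.
η_II = COP_actual/COP_Carnot = 4.862/10.71 = 0.4540.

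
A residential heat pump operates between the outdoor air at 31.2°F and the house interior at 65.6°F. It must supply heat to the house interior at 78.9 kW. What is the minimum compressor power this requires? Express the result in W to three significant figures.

5170 W

In absolute terms T_C = 272.71 K and T_H = 291.82 K, so ΔT = 19.11 K.
COP_Carnot = T_H/ΔT = 291.82/19.11 = 15.27.
Ẇ_min = Q̇/COP_Carnot = 78.90/15.27 = 5.167 kW = 5167 W.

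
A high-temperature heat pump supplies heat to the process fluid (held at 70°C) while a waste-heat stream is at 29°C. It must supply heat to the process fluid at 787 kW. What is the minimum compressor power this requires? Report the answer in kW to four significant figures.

In absolute terms T_C = 302.15 K and T_H = 343.15 K, so ΔT = 41.00 K.
COP_Carnot = T_H/ΔT = 343.15/41.00 = 8.370.
Ẇ_min = Q̇/COP_Carnot = 787.0/8.370 = 94.03 kW.

94.03 kW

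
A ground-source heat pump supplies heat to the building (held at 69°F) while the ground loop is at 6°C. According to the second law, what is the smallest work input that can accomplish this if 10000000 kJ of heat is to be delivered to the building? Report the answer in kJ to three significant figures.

496000 kJ

In absolute terms T_C = 279.15 K and T_H = 293.71 K, so ΔT = 14.56 K.
The reversible limit is COP_HP = T_H/ΔT = 20.18, so W_min = Q_H/COP = Q_H·ΔT/T_H.
W_min = 10000000 × 14.56/293.71 = 495600 kJ.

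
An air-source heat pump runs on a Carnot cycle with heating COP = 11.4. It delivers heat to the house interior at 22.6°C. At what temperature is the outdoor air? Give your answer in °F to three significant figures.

COP_HP = T_H/(T_H − T_C) gives T_H − T_C = T_H/COP.
With T_H = 295.75 K, T_C = 295.75 × (1 − 1/11.4) = 269.81 K.
Converting, 269.81 K = 25.98°F.

26.0 °F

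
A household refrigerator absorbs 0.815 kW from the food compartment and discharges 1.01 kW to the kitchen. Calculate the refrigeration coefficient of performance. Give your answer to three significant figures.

The first law gives Q̇_H = Q̇_C + Ẇ, so the three rates are Q̇_C = 0.8150, Q̇_H = 1.010, Ẇ = 0.1950 kW.
COP_R = Q̇_C/Ẇ = 0.8150/0.1950 = 4.179.

4.18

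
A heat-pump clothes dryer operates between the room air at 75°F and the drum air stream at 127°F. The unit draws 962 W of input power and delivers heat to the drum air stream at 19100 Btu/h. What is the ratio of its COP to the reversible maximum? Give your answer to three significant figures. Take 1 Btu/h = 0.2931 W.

0.516

Converting, Q̇_H = 19100 Btu/h = 5598 W, so COP_actual = Q̇_H/Ẇ = 5598/962.0 = 5.819.
In absolute terms T_C = 297.04 K and T_H = 325.93 K, so ΔT = 28.89 K.
COP_Carnot = T_H/ΔT = 325.93/28.89 = 11.28.
η_II = COP_actual/COP_Carnot = 5.819/11.28 = 0.5158.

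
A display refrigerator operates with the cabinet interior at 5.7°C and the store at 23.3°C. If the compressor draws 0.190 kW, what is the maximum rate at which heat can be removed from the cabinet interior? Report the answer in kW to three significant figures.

3.01 kW

In absolute terms T_C = 278.85 K and T_H = 296.45 K, so ΔT = 17.60 K.
COP_Carnot = T_C/ΔT = 278.85/17.60 = 15.84.
Q̇_max = COP_Carnot × Ẇ = 15.84 × 0.1900 kW = 3.010 kW.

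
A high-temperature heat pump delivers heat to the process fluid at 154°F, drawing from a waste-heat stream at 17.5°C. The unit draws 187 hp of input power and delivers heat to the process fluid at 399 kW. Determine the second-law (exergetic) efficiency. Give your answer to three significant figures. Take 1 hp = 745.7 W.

0.422

Converting, Q̇_H = 399.0 kW = 535.1 hp, so COP_actual = Q̇_H/Ẇ = 535.1/187.0 = 2.861.
In absolute terms T_C = 290.65 K and T_H = 340.93 K, so ΔT = 50.28 K.
COP_Carnot = T_H/ΔT = 340.93/50.28 = 6.781.
η_II = COP_actual/COP_Carnot = 2.861/6.781 = 0.4220.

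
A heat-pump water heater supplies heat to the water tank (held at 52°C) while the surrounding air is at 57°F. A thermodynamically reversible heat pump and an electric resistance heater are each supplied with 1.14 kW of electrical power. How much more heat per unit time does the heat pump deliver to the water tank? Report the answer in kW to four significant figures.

8.586 kW

In absolute terms T_C = 287.04 K and T_H = 325.15 K, so ΔT = 38.11 K.
COP_Carnot = T_H/ΔT = 325.15/38.11 = 8.532.
The heat pump delivers Q̇_H = COP × Ẇ = 9.726 kW; the resistance heater delivers Ẇ = 1.140 kW.
Extra = (COP − 1)·Ẇ = 8.586 kW.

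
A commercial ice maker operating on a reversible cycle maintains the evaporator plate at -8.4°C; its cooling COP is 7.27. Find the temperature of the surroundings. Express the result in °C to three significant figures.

28.0 °C

COP_R = T_C/(T_H − T_C) gives T_H − T_C = T_C/COP.
With T_C = 264.75 K, T_H = 264.75 × (1 + 1/7.27) = 301.17 K.
Converting, 301.17 K = 28.02°C.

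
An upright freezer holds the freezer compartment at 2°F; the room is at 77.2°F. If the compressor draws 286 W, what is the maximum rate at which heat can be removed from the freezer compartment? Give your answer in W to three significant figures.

1760 W

In absolute terms T_C = 256.48 K and T_H = 298.26 K, so ΔT = 41.78 K.
COP_Carnot = T_C/ΔT = 256.48/41.78 = 6.139.
Q̇_max = COP_Carnot × Ẇ = 6.139 × 286.0 W = 1756 W.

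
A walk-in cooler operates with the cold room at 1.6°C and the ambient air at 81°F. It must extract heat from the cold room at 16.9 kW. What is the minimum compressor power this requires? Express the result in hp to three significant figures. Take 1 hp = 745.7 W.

In absolute terms T_C = 274.75 K and T_H = 300.37 K, so ΔT = 25.62 K.
COP_Carnot = T_C/ΔT = 274.75/25.62 = 10.72.
Ẇ_min = Q̇/COP_Carnot = 16.90/10.72 = 1.576 kW = 2.113 hp.

2.11 hp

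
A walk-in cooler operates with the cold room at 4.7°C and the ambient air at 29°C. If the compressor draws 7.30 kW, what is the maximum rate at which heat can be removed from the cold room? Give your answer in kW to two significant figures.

In absolute terms T_C = 277.85 K and T_H = 302.15 K, so ΔT = 24.30 K.
COP_Carnot = T_C/ΔT = 277.85/24.30 = 11.43.
Q̇_max = COP_Carnot × Ẇ = 11.43 × 7.300 kW = 83.47 kW.

83 kW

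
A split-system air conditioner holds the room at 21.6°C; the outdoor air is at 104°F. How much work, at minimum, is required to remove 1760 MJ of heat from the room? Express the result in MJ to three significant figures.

110 MJ

In absolute terms T_C = 294.75 K and T_H = 313.15 K, so ΔT = 18.40 K.
The reversible limit is COP_R = T_C/ΔT = 16.02, so W_min = Q_C/COP = Q_C·ΔT/T_C.
W_min = 1760 × 18.40/294.75 = 109.9 MJ.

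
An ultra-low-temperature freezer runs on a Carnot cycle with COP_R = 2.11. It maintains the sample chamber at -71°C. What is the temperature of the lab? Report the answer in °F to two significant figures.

COP_R = T_C/(T_H − T_C) gives T_H − T_C = T_C/COP.
With T_C = 202.15 K, T_H = 202.15 × (1 + 1/2.11) = 297.96 K.
Converting, 297.96 K = 76.65°F.

77 °F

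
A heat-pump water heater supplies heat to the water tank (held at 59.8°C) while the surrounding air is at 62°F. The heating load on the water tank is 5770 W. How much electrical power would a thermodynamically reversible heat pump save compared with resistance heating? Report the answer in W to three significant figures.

In absolute terms T_C = 289.82 K and T_H = 332.95 K, so ΔT = 43.13 K.
COP_Carnot = T_H/ΔT = 332.95/43.13 = 7.719.
Resistance heating needs Ẇ_res = Q̇_H = 5770 W; the reversible heat pump needs only Ẇ_hp = Q̇_H/COP = 747.5 W.
Saving = 5770 − 747.5 = 5023 W.

5020 W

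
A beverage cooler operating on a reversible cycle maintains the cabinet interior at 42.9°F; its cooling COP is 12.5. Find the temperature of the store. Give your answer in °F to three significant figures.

COP_R = T_C/(T_H − T_C) gives T_H − T_C = T_C/COP.
With T_C = 279.21 K, T_H = 279.21 × (1 + 1/12.5) = 301.54 K.
Converting, 301.54 K = 83.11°F.

83.1 °F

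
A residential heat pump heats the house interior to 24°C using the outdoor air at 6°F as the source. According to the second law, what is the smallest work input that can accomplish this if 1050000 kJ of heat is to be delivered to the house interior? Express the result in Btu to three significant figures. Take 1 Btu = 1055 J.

In absolute terms T_C = 258.71 K and T_H = 297.15 K, so ΔT = 38.44 K.
The reversible limit is COP_HP = T_H/ΔT = 7.729, so W_min = Q_H/COP = Q_H·ΔT/T_H.
W_min = 1050000 × 38.44/297.15 = 135800 kJ = 128800 Btu.

129000 Btu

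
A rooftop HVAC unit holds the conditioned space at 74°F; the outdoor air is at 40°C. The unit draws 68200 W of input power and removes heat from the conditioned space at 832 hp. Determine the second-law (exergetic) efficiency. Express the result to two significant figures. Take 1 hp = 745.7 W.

Converting, Q̇_C = 832.0 hp = 620400 W, so COP_actual = Q̇_C/Ẇ = 620400/68200 = 9.097.
In absolute terms T_C = 296.48 K and T_H = 313.15 K, so ΔT = 16.67 K.
COP_Carnot = T_C/ΔT = 296.48/16.67 = 17.79.
η_II = COP_actual/COP_Carnot = 9.097/17.79 = 0.5114.

0.51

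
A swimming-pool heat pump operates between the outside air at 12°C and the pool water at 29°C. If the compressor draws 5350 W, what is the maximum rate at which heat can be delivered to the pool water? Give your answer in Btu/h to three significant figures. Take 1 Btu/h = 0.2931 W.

324000 Btu/h

In absolute terms T_C = 285.15 K and T_H = 302.15 K, so ΔT = 17.00 K.
COP_Carnot = T_H/ΔT = 302.15/17.00 = 17.77.
Q̇_max = COP_Carnot × Ẇ = 17.77 × 5350 W = 95090 W = 324400 Btu/h.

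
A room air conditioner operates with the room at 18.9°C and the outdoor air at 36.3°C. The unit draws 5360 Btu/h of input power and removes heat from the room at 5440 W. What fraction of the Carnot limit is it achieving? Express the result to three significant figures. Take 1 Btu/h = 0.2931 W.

0.206

Converting, Q̇_C = 5440 W = 18560 Btu/h, so COP_actual = Q̇_C/Ẇ = 18560/5360 = 3.463.
In absolute terms T_C = 292.05 K and T_H = 309.45 K, so ΔT = 17.40 K.
COP_Carnot = T_C/ΔT = 292.05/17.40 = 16.78.
η_II = COP_actual/COP_Carnot = 3.463/16.78 = 0.2063.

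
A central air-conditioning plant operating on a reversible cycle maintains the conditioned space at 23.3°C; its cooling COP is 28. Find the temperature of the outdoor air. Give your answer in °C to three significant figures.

33.9 °C

COP_R = T_C/(T_H − T_C) gives T_H − T_C = T_C/COP.
With T_C = 296.45 K, T_H = 296.45 × (1 + 1/28) = 307.04 K.
Converting, 307.04 K = 33.89°C.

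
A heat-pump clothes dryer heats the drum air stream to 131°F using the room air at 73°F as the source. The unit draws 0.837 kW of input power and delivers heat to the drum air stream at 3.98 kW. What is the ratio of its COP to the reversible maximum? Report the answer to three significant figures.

0.467

COP_actual = Q̇_H/Ẇ = 3.980/0.8370 = 4.755.
In absolute terms T_C = 295.93 K and T_H = 328.15 K, so ΔT = 32.22 K.
COP_Carnot = T_H/ΔT = 328.15/32.22 = 10.18.
η_II = COP_actual/COP_Carnot = 4.755/10.18 = 0.4669.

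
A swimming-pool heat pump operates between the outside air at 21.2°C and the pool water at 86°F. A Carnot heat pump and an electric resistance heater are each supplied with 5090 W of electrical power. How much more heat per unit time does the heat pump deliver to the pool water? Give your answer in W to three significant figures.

In absolute terms T_C = 294.35 K and T_H = 303.15 K, so ΔT = 8.800 K.
COP_Carnot = T_H/ΔT = 303.15/8.800 = 34.45.
The heat pump delivers Q̇_H = COP × Ẇ = 175300 W; the resistance heater delivers Ẇ = 5090 W.
Extra = (COP − 1)·Ẇ = 170300 W.

170000 W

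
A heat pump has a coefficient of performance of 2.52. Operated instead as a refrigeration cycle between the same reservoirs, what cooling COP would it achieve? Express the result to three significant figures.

1.52

Since Q_H = Q_C + W for any cycle, COP_R = Q_C/W = Q_H/W − 1.
COP_R = 2.52 − 1 = 1.52.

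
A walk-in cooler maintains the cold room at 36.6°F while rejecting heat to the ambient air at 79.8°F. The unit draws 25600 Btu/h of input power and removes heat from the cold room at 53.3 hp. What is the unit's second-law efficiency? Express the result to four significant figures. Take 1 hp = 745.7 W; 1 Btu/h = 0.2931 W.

Converting, Q̇_C = 53.30 hp = 135600 Btu/h, so COP_actual = Q̇_C/Ẇ = 135600/25600 = 5.297.
In absolute terms T_C = 275.71 K and T_H = 299.71 K, so ΔT = 24.00 K.
COP_Carnot = T_C/ΔT = 275.71/24.00 = 11.49.
η_II = COP_actual/COP_Carnot = 5.297/11.49 = 0.4611.

0.4611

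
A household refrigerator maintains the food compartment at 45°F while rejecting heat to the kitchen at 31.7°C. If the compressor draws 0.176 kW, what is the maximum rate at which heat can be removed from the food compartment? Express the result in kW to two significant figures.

2.0 kW

In absolute terms T_C = 280.37 K and T_H = 304.85 K, so ΔT = 24.48 K.
COP_Carnot = T_C/ΔT = 280.37/24.48 = 11.45.
Q̇_max = COP_Carnot × Ẇ = 11.45 × 0.1760 kW = 2.016 kW.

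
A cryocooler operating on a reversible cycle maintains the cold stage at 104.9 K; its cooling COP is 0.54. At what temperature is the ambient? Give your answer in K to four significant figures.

299.2 K

COP_R = T_C/(T_H − T_C) gives T_H − T_C = T_C/COP.
With T_C = 104.90 K, T_H = 104.90 × (1 + 1/0.54) = 299.16 K.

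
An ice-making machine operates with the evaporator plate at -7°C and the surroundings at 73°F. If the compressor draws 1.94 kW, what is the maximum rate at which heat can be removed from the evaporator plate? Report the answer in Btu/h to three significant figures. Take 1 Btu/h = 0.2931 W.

In absolute terms T_C = 266.15 K and T_H = 295.93 K, so ΔT = 29.78 K.
COP_Carnot = T_C/ΔT = 266.15/29.78 = 8.938.
Q̇_max = COP_Carnot × Ẇ = 8.938 × 1.940 kW = 17.34 kW = 59160 Btu/h.

59200 Btu/h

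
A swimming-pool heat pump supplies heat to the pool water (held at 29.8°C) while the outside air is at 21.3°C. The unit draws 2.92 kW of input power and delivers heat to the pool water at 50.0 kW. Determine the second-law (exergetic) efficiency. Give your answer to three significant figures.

COP_actual = Q̇_H/Ẇ = 50.00/2.920 = 17.12.
In absolute terms T_C = 294.45 K and T_H = 302.95 K, so ΔT = 8.500 K.
COP_Carnot = T_H/ΔT = 302.95/8.500 = 35.64.
η_II = COP_actual/COP_Carnot = 17.12/35.64 = 0.4804.

0.480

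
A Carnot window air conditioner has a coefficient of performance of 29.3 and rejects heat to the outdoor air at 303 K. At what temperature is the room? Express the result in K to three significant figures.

293 K

For a Carnot refrigerator COP_R = T_C/(T_H − T_C), so T_C = COP·T_H/(1 + COP).
With T_H = 303.00 K, T_C = 29.3 × 303.00/30.30 = 293.00 K.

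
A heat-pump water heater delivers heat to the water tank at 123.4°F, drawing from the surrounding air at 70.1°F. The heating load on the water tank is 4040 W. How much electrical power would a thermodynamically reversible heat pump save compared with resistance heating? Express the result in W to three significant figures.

In absolute terms T_C = 294.32 K and T_H = 323.93 K, so ΔT = 29.61 K.
COP_Carnot = T_H/ΔT = 323.93/29.61 = 10.94.
Resistance heating needs Ẇ_res = Q̇_H = 4040 W; the reversible heat pump needs only Ẇ_hp = Q̇_H/COP = 369.3 W.
Saving = 4040 − 369.3 = 3671 W.

3670 W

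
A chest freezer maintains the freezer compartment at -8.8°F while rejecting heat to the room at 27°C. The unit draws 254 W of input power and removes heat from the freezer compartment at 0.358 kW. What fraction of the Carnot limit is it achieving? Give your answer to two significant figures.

Converting, Q̇_C = 0.3580 kW = 358.0 W, so COP_actual = Q̇_C/Ẇ = 358.0/254.0 = 1.409.
In absolute terms T_C = 250.48 K and T_H = 300.15 K, so ΔT = 49.67 K.
COP_Carnot = T_C/ΔT = 250.48/49.67 = 5.043.
η_II = COP_actual/COP_Carnot = 1.409/5.043 = 0.2795.

0.28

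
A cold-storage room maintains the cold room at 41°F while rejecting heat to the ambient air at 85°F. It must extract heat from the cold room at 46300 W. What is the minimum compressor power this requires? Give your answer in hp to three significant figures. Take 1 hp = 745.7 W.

5.46 hp

In absolute terms T_C = 278.15 K and T_H = 302.59 K, so ΔT = 24.44 K.
COP_Carnot = T_C/ΔT = 278.15/24.44 = 11.38.
Ẇ_min = Q̇/COP_Carnot = 46300/11.38 = 4069 W = 5.457 hp.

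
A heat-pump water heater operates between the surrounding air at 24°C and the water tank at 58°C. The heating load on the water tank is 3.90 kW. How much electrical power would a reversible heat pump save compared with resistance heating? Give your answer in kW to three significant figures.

In absolute terms T_C = 297.15 K and T_H = 331.15 K, so ΔT = 34.00 K.
COP_Carnot = T_H/ΔT = 331.15/34.00 = 9.740.
Resistance heating needs Ẇ_res = Q̇_H = 3.900 kW; the reversible heat pump needs only Ẇ_hp = Q̇_H/COP = 0.4004 kW.
Saving = 3.900 − 0.4004 = 3.500 kW.

3.50 kW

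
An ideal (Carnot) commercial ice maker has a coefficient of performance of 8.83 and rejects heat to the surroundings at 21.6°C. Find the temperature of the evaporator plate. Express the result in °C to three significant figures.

For a Carnot refrigerator COP_R = T_C/(T_H − T_C), so T_C = COP·T_H/(1 + COP).
With T_H = 294.75 K, T_C = 8.83 × 294.75/9.830 = 264.77 K.
Converting, 264.77 K = -8.38°C.

-8.38 °C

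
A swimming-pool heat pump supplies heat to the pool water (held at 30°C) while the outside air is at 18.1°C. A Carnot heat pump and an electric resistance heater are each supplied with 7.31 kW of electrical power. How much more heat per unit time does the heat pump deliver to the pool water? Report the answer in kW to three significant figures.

In absolute terms T_C = 291.25 K and T_H = 303.15 K, so ΔT = 11.90 K.
COP_Carnot = T_H/ΔT = 303.15/11.90 = 25.47.
The heat pump delivers Q̇_H = COP × Ẇ = 186.2 kW; the resistance heater delivers Ẇ = 7.310 kW.
Extra = (COP − 1)·Ẇ = 178.9 kW.

179 kW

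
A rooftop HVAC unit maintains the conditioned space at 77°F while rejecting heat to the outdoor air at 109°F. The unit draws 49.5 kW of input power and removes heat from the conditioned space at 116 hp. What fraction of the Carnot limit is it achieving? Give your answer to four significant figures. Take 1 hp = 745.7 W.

Converting, Q̇_C = 116.0 hp = 86.50 kW, so COP_actual = Q̇_C/Ẇ = 86.50/49.50 = 1.747.
In absolute terms T_C = 298.15 K and T_H = 315.93 K, so ΔT = 17.78 K.
COP_Carnot = T_C/ΔT = 298.15/17.78 = 16.77.
η_II = COP_actual/COP_Carnot = 1.747/16.77 = 0.1042.

0.1042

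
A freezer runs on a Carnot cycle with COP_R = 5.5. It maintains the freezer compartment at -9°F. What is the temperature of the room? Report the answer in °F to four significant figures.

72.94 °F

COP_R = T_C/(T_H − T_C) gives T_H − T_C = T_C/COP.
With T_C = 250.37 K, T_H = 250.37 × (1 + 1/5.5) = 295.89 K.
Converting, 295.89 K = 72.94°F.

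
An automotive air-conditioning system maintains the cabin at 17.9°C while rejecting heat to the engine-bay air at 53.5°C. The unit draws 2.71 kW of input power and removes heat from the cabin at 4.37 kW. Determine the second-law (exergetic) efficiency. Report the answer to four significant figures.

COP_actual = Q̇_C/Ẇ = 4.370/2.710 = 1.613.
In absolute terms T_C = 291.05 K and T_H = 326.65 K, so ΔT = 35.60 K.
COP_Carnot = T_C/ΔT = 291.05/35.60 = 8.176.
η_II = COP_actual/COP_Carnot = 1.613/8.176 = 0.1972.

0.1972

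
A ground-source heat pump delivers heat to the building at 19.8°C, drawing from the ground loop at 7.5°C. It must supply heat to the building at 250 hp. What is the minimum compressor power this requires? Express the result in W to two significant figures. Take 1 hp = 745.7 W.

In absolute terms T_C = 280.65 K and T_H = 292.95 K, so ΔT = 12.30 K.
COP_Carnot = T_H/ΔT = 292.95/12.30 = 23.82.
Ẇ_min = Q̇/COP_Carnot = 250.0/23.82 = 10.50 hp = 7827 W.

7800 W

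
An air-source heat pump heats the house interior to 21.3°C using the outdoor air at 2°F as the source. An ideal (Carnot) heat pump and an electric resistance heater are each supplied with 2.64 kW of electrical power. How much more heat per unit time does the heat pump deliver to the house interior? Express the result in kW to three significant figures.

17.8 kW

In absolute terms T_C = 256.48 K and T_H = 294.45 K, so ΔT = 37.97 K.
COP_Carnot = T_H/ΔT = 294.45/37.97 = 7.755.
The heat pump delivers Q̇_H = COP × Ẇ = 20.47 kW; the resistance heater delivers Ẇ = 2.640 kW.
Extra = (COP − 1)·Ẇ = 17.83 kW.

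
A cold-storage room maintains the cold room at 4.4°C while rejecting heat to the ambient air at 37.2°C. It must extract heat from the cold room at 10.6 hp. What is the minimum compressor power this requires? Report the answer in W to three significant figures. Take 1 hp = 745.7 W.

In absolute terms T_C = 277.55 K and T_H = 310.35 K, so ΔT = 32.80 K.
COP_Carnot = T_C/ΔT = 277.55/32.80 = 8.462.
Ẇ_min = Q̇/COP_Carnot = 10.60/8.462 = 1.253 hp = 934.1 W.

934 W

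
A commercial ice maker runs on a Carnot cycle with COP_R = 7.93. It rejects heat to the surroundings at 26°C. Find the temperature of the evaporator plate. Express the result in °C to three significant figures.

For a Carnot refrigerator COP_R = T_C/(T_H − T_C), so T_C = COP·T_H/(1 + COP).
With T_H = 299.15 K, T_C = 7.93 × 299.15/8.930 = 265.65 K.
Converting, 265.65 K = -7.50°C.

-7.50 °C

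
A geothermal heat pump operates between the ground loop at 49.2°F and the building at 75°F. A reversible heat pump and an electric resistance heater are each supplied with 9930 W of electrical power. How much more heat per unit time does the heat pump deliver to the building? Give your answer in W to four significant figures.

In absolute terms T_C = 282.71 K and T_H = 297.04 K, so ΔT = 14.33 K.
COP_Carnot = T_H/ΔT = 297.04/14.33 = 20.72.
The heat pump delivers Q̇_H = COP × Ẇ = 205800 W; the resistance heater delivers Ẇ = 9930 W.
Extra = (COP − 1)·Ẇ = 195900 W.

195900 W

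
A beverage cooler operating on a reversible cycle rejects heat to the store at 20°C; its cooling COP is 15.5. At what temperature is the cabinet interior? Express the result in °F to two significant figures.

36 °F

For a Carnot refrigerator COP_R = T_C/(T_H − T_C), so T_C = COP·T_H/(1 + COP).
With T_H = 293.15 K, T_C = 15.5 × 293.15/16.50 = 275.38 K.
Converting, 275.38 K = 36.02°F.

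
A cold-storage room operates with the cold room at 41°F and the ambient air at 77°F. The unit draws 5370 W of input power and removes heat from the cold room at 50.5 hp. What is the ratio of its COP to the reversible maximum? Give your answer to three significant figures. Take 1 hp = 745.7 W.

Converting, Q̇_C = 50.50 hp = 37660 W, so COP_actual = Q̇_C/Ẇ = 37660/5370 = 7.013.
In absolute terms T_C = 278.15 K and T_H = 298.15 K, so ΔT = 20.00 K.
COP_Carnot = T_C/ΔT = 278.15/20.00 = 13.91.
η_II = COP_actual/COP_Carnot = 7.013/13.91 = 0.5042.

0.504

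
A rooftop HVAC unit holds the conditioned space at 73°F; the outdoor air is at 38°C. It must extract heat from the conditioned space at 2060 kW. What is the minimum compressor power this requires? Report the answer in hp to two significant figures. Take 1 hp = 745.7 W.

140 hp

In absolute terms T_C = 295.93 K and T_H = 311.15 K, so ΔT = 15.22 K.
COP_Carnot = T_C/ΔT = 295.93/15.22 = 19.44.
Ẇ_min = Q̇/COP_Carnot = 2060/19.44 = 106.0 kW = 142.1 hp.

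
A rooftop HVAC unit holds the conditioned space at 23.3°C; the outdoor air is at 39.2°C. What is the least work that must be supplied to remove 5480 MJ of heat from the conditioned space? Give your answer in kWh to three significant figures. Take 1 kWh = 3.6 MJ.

81.6 kWh

In absolute terms T_C = 296.45 K and T_H = 312.35 K, so ΔT = 15.90 K.
The reversible limit is COP_R = T_C/ΔT = 18.64, so W_min = Q_C/COP = Q_C·ΔT/T_C.
W_min = 5480 × 15.90/296.45 = 293.9 MJ = 81.64 kWh.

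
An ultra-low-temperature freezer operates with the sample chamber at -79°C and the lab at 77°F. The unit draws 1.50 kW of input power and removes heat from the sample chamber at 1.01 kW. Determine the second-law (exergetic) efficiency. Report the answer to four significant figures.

0.3607

COP_actual = Q̇_C/Ẇ = 1.010/1.500 = 0.6733.
In absolute terms T_C = 194.15 K and T_H = 298.15 K, so ΔT = 104.0 K.
COP_Carnot = T_C/ΔT = 194.15/104.0 = 1.867.
η_II = COP_actual/COP_Carnot = 0.6733/1.867 = 0.3607.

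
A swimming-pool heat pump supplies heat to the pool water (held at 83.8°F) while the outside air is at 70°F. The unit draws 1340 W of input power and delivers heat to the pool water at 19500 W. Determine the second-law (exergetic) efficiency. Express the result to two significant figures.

COP_actual = Q̇_H/Ẇ = 19500/1340 = 14.55.
In absolute terms T_C = 294.26 K and T_H = 301.93 K, so ΔT = 7.667 K.
COP_Carnot = T_H/ΔT = 301.93/7.667 = 39.38.
η_II = COP_actual/COP_Carnot = 14.55/39.38 = 0.3695.

0.37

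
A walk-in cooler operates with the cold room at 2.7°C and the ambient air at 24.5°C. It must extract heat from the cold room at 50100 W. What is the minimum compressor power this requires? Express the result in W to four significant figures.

In absolute terms T_C = 275.85 K and T_H = 297.65 K, so ΔT = 21.80 K.
COP_Carnot = T_C/ΔT = 275.85/21.80 = 12.65.
Ẇ_min = Q̇/COP_Carnot = 50100/12.65 = 3959 W.

3959 W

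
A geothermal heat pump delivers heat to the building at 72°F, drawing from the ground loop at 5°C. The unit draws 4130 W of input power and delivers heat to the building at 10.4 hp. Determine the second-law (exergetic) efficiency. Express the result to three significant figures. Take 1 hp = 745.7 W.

Converting, Q̇_H = 10.40 hp = 7755 W, so COP_actual = Q̇_H/Ẇ = 7755/4130 = 1.878.
In absolute terms T_C = 278.15 K and T_H = 295.37 K, so ΔT = 17.22 K.
COP_Carnot = T_H/ΔT = 295.37/17.22 = 17.15.
η_II = COP_actual/COP_Carnot = 1.878/17.15 = 0.1095.

0.109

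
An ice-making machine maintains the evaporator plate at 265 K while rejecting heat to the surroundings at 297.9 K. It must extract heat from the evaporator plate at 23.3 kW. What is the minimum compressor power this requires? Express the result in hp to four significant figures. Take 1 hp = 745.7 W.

The reservoir spacing is ΔT = 297.9 − 265 = 32.90 K.
COP_Carnot = T_C/ΔT = 265.00/32.90 = 8.055.
Ẇ_min = Q̇/COP_Carnot = 23.30/8.055 = 2.893 kW = 3.879 hp.

3.879 hp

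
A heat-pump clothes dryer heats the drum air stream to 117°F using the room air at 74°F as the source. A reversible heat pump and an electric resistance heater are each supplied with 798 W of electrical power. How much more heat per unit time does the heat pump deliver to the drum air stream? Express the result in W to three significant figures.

In absolute terms T_C = 296.48 K and T_H = 320.37 K, so ΔT = 23.89 K.
COP_Carnot = T_H/ΔT = 320.37/23.89 = 13.41.
The heat pump delivers Q̇_H = COP × Ẇ = 10700 W; the resistance heater delivers Ẇ = 798.0 W.
Extra = (COP − 1)·Ẇ = 9904 W.

9900 W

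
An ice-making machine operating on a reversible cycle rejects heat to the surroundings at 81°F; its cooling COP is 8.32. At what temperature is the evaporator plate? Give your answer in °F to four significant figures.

For a Carnot refrigerator COP_R = T_C/(T_H − T_C), so T_C = COP·T_H/(1 + COP).
With T_H = 300.37 K, T_C = 8.32 × 300.37/9.320 = 268.14 K.
Converting, 268.14 K = 22.99°F.

22.99 °F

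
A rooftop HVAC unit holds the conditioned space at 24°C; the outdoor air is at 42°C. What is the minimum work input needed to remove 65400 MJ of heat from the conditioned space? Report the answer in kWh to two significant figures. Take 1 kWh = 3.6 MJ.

In absolute terms T_C = 297.15 K and T_H = 315.15 K, so ΔT = 18.00 K.
The reversible limit is COP_R = T_C/ΔT = 16.51, so W_min = Q_C/COP = Q_C·ΔT/T_C.
W_min = 65400 × 18.00/297.15 = 3962 MJ = 1100 kWh.

1100 kWh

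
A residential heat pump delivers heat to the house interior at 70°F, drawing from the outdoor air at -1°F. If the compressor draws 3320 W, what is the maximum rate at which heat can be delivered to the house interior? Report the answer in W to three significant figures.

In absolute terms T_C = 254.82 K and T_H = 294.26 K, so ΔT = 39.44 K.
COP_Carnot = T_H/ΔT = 294.26/39.44 = 7.460.
Q̇_max = COP_Carnot × Ẇ = 7.460 × 3320 W = 24770 W.

24800 W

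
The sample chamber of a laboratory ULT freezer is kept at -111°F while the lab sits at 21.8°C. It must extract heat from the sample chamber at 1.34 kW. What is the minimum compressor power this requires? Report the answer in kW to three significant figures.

In absolute terms T_C = 193.71 K and T_H = 294.95 K, so ΔT = 101.2 K.
COP_Carnot = T_C/ΔT = 193.71/101.2 = 1.913.
Ẇ_min = Q̇/COP_Carnot = 1.340/1.913 = 0.7004 kW.

0.700 kW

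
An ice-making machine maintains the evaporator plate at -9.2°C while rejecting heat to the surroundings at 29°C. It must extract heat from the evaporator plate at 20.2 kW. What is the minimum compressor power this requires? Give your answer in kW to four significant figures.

In absolute terms T_C = 263.95 K and T_H = 302.15 K, so ΔT = 38.20 K.
COP_Carnot = T_C/ΔT = 263.95/38.20 = 6.910.
Ẇ_min = Q̇/COP_Carnot = 20.20/6.910 = 2.923 kW.

2.923 kW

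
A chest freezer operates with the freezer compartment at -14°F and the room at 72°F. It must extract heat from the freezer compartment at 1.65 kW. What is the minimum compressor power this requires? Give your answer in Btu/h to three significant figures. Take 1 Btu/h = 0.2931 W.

In absolute terms T_C = 247.59 K and T_H = 295.37 K, so ΔT = 47.78 K.
COP_Carnot = T_C/ΔT = 247.59/47.78 = 5.182.
Ẇ_min = Q̇/COP_Carnot = 1.650/5.182 = 0.3184 kW = 1086 Btu/h.

1090 Btu/h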